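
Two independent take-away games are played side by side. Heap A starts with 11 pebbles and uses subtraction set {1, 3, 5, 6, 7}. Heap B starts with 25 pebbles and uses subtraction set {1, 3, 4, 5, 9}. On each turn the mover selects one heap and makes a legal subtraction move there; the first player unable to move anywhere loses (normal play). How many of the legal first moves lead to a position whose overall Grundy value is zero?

Heap A, S = {1, 3, 5, 6, 7}:
G(0) = 0
G(1) = mex{0} = 1
G(2) = mex{1} = 0
G(3) = mex{0,0} = 1
G(4) = mex{1,1} = 0
G(5) = mex{0,0,0} = 1
G(6) = mex{1,1,1,0} = 2
G(7) = mex{2,0,0,1,0} = 3
G(8) = mex{3,1,1,0,1} = 2
G(9) = mex{2,2,0,1,0} = 3
G(10) = mex{3,3,1,0,1} = 2
G(11) = mex{2,2,2,1,0} = 3
G_A(11) = 3.
Heap B, S = {1, 3, 4, 5, 9}:
G(0) = 0
G(1) = mex{0} = 1
G(2) = mex{1} = 0
G(3) = mex{0,0} = 1
G(4) = mex{1,1,0} = 2
G(5) = mex{2,0,1,0} = 3
G(6) = mex{3,1,0,1} = 2
G(7) = mex{2,2,1,0} = 3
G(8) = mex{3,3,2,1} = 0
G(9) = mex{0,2,3,2,0} = 1
G(10) = mex{1,3,2,3,1} = 0
G(11) = mex{0,0,3,2,0} = 1
G(12) = mex{1,1,0,3,1} = 2
G(13) = mex{2,0,1,0,2} = 3
G(14) = mex{3,1,0,1,3} = 2
G(15) = mex{2,2,1,0,2} = 3
G(16) = mex{3,3,2,1,3} = 0
G(17) = mex{0,2,3,2,0} = 1
G(18) = mex{1,3,2,3,1} = 0
G(19) = mex{0,0,3,2,0} = 1
G(20) = mex{1,1,0,3,1} = 2
G(21) = mex{2,0,1,0,2} = 3
G(22) = mex{3,1,0,1,3} = 2
G(23) = mex{2,2,1,0,2} = 3
G(24) = mex{3,3,2,1,3} = 0
G(25) = mex{0,2,3,2,0} = 1
G_B(25) = 1.
Combined Grundy value = 3 ⊕ 1 = 2.
A winning move leaves total XOR = 0, i.e. changes one component's Grundy value g to g ⊕ X where X is the current total.
Heap A: need g' = 3⊕2 = 1. Options: 11−1→G=2, 11−3→G=2, 11−5→G=2, 11−6→G=1, 11−7→G=0. Hits: 1.
Heap B: need g' = 1⊕2 = 3. Options: 25−1→G=0, 25−3→G=2, 25−4→G=3, 25−5→G=2, 25−9→G=0. Hits: 1.

2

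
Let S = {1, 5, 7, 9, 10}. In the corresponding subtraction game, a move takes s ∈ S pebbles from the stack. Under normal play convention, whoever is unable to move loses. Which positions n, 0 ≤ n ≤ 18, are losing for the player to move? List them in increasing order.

G(0) = 0
G(1) = mex{0} = 1
G(2) = mex{1} = 0
G(3) = mex{0} = 1
G(4) = mex{1} = 0
G(5) = mex{0,0} = 1
G(6) = mex{1,1} = 0
G(7) = mex{0,0,0} = 1
G(8) = mex{1,1,1} = 0
G(9) = mex{0,0,0,0} = 1
G(10) = mex{1,1,1,1,0} = 2
G(11) = mex{2,0,0,0,1} = 3
G(12) = mex{3,1,1,1,0} = 2
G(13) = mex{2,0,0,0,1} = 3
G(14) = mex{3,1,1,1,0} = 2
G(15) = mex{2,2,0,0,1} = 3
G(16) = mex{3,3,1,1,0} = 2
G(17) = mex{2,2,2,0,1} = 3
G(18) = mex{3,3,3,1,0} = 2
P-positions are exactly the n with G(n) = 0.

0, 2, 4, 6, 8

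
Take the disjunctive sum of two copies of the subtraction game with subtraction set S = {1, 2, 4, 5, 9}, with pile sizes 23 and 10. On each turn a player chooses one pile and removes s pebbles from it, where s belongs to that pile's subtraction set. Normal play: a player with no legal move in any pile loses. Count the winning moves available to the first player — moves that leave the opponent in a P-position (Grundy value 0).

All piles use S = {1, 2, 4, 5, 9}:
G(0) = 0
G(1) = mex{0} = 1
G(2) = mex{1,0} = 2
G(3) = mex{2,1} = 0
G(4) = mex{0,2,0} = 1
G(5) = mex{1,0,1,0} = 2
G(6) = mex{2,1,2,1} = 0
G(7) = mex{0,2,0,2} = 1
G(8) = mex{1,0,1,0} = 2
G(9) = mex{2,1,2,1,0} = 3
G(10) = mex{3,2,0,2,1} = 4
G(11) = mex{4,3,1,0,2} = 5
G(12) = mex{5,4,2,1,0} = 3
G(13) = mex{3,5,3,2,1} = 0
G(14) = mex{0,3,4,3,2} = 1
G(15) = mex{1,0,5,4,0} = 2
G(16) = mex{2,1,3,5,1} = 0
G(17) = mex{0,2,0,3,2} = 1
G(18) = mex{1,0,1,0,3} = 2
G(19) = mex{2,1,2,1,4} = 0
G(20) = mex{0,2,0,2,5} = 1
G(21) = mex{1,0,1,0,3} = 2
G(22) = mex{2,1,2,1,0} = 3
G(23) = mex{3,2,0,2,1} = 4
Pile A: G(23) = 4.
Pile B: G(10) = 4.
Combined Grundy value = 4 ⊕ 4 = 0.
A winning move leaves total XOR = 0, i.e. changes one component's Grundy value g to g ⊕ X where X is the current total.
Pile A: target g' = 4⊕0 = 4, but every legal move changes the Grundy value (mex property), so 0 moves.
Pile B: target g' = 4⊕0 = 4, but every legal move changes the Grundy value (mex property), so 0 moves.

0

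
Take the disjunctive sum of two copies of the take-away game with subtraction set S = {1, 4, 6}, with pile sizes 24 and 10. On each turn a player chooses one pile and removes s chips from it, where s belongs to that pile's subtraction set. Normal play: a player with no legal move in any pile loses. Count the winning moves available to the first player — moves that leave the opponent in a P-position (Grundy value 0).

3

All piles use S = {1, 4, 6}:
G(0) = 0
G(1) = mex{0} = 1
G(2) = mex{1} = 0
G(3) = mex{0} = 1
G(4) = mex{1,0} = 2
G(5) = mex{2,1} = 0
G(6) = mex{0,0,0} = 1
G(7) = mex{1,1,1} = 0
G(8) = mex{0,2,0} = 1
G(9) = mex{1,0,1} = 2
G(10) = mex{2,1,2} = 0
G(11) = mex{0,0,0} = 1
G(12) = mex{1,1,1} = 0
G(13) = mex{0,2,0} = 1
G(14) = mex{1,0,1} = 2
G(15) = mex{2,1,2} = 0
G(16) = mex{0,0,0} = 1
G(17) = mex{1,1,1} = 0
G(18) = mex{0,2,0} = 1
G(19) = mex{1,0,1} = 2
G(20) = mex{2,1,2} = 0
G(21) = mex{0,0,0} = 1
G(22) = mex{1,1,1} = 0
G(23) = mex{0,2,0} = 1
G(24) = mex{1,0,1} = 2
Pile A: G(24) = 2.
Pile B: G(10) = 0.
Combined Grundy value = 2 ⊕ 0 = 2.
A winning move leaves total XOR = 0, i.e. changes one component's Grundy value g to g ⊕ X where X is the current total.
Pile A: need g' = 2⊕2 = 0. Options: 24−1→G=1, 24−4→G=0, 24−6→G=1. Hits: 1.
Pile B: need g' = 0⊕2 = 2. Options: 10−1→G=2, 10−4→G=1, 10−6→G=2. Hits: 2.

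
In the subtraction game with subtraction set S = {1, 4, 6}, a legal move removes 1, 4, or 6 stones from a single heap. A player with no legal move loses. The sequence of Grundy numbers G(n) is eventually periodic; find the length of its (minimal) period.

n :  0  1  2  3  4  5  6  7  8  9 10 11 12 13 14
G :  0  1  0  1  2  0  1  0  1  2  0  1  0  1  2
G(n+5) = G(n) holds for n = 0,…,5 (a full window of length max(S) = 6), so the sequence is purely periodic with period 5.

5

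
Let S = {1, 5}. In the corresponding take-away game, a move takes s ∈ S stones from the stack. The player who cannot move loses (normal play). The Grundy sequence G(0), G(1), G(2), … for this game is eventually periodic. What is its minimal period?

n :  0  1  2  3  4  5  6  7  8  9 10 11 12 13 14
G :  0  1  0  1  0  1  0  1  0  1  0  1  0  1  0
G(n+2) = G(n) holds for n = 0,…,4 (a full window of length max(S) = 5), so the sequence is purely periodic with period 2.

2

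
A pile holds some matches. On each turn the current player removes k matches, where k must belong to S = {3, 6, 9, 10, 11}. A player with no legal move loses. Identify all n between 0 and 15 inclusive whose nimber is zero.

n :  0  1  2  3  4  5  6  7  8  9 10 11 12 13 14 15
G :  0  0  0  1  1  1  2  2  2  3  3  3  4  4  0  0
P-positions are exactly the n with G(n) = 0.

0, 1, 2, 14, 15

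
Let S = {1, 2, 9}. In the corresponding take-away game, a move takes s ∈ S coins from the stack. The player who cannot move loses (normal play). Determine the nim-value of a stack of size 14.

n :  0  1  2  3  4  5  6  7  8  9 10 11 12 13 14
G :  0  1  2  0  1  2  0  1  2  3  0  1  2  0  1

1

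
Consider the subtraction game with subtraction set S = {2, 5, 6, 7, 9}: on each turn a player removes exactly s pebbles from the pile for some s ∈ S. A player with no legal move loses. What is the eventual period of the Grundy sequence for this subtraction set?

n :  0  1  2  3  4  5  6  7  8  9 10 11 12 13 14 15 16 17 18 19 20 21 22 23 24 25 26 27 28 29 30 31 32 33 34 35 36 37 38 39 40 41 42 43 44 45 46 47 48 49 50 51 52 53
G :  0  0  1  1  0  2  1  3  2  2  3  3  0  4  1  0  0  1  1  2  2  3  3  2  4  3  0  0  1  1  0  2  1  3  2  2  3  3  0  4  1  0  0  1  1  2  2  3  3  2  4  3  0  0
G(n+26) = G(n) holds for n = 0,…,8 (a full window of length max(S) = 9), so the sequence is purely periodic with period 26.

26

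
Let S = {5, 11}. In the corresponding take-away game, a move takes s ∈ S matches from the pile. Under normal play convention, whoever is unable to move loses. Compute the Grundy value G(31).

G(0) = 0
G(1) = mex{} = 0
G(2) = mex{} = 0
G(3) = mex{} = 0
G(4) = mex{} = 0
G(5) = mex{0} = 1
G(6) = mex{0} = 1
G(7) = mex{0} = 1
G(8) = mex{0} = 1
G(9) = mex{0} = 1
G(10) = mex{1} = 0
G(11) = mex{1,0} = 2
G(12) = mex{1,0} = 2
G(13) = mex{1,0} = 2
G(14) = mex{1,0} = 2
G(15) = mex{0,0} = 1
G(16) = mex{2,1} = 0
G(17) = mex{2,1} = 0
G(18) = mex{2,1} = 0
G(19) = mex{2,1} = 0
G(20) = mex{1,1} = 0
G(21) = mex{0,0} = 1
G(22) = mex{0,2} = 1
G(23) = mex{0,2} = 1
G(24) = mex{0,2} = 1
G(25) = mex{0,2} = 1
G(26) = mex{1,1} = 0
G(27) = mex{1,0} = 2
G(28) = mex{1,0} = 2
G(29) = mex{1,0} = 2
G(30) = mex{1,0} = 2
G(31) = mex{0,0} = 1

1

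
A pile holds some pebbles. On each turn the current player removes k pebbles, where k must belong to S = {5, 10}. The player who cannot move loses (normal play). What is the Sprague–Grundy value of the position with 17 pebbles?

0

G(0) = 0
G(1) = mex{} = 0
G(2) = mex{} = 0
G(3) = mex{} = 0
G(4) = mex{} = 0
G(5) = mex{0} = 1
G(6) = mex{0} = 1
G(7) = mex{0} = 1
G(8) = mex{0} = 1
G(9) = mex{0} = 1
G(10) = mex{1,0} = 2
G(11) = mex{1,0} = 2
G(12) = mex{1,0} = 2
G(13) = mex{1,0} = 2
G(14) = mex{1,0} = 2
G(15) = mex{2,1} = 0
G(16) = mex{2,1} = 0
G(17) = mex{2,1} = 0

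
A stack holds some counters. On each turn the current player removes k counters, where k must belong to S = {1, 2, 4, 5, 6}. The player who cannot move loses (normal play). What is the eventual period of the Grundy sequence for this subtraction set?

G(0) = 0
G(1) = mex{0} = 1
G(2) = mex{1,0} = 2
G(3) = mex{2,1} = 0
G(4) = mex{0,2,0} = 1
G(5) = mex{1,0,1,0} = 2
G(6) = mex{2,1,2,1,0} = 3
G(7) = mex{3,2,0,2,1} = 4
G(8) = mex{4,3,1,0,2} = 5
G(9) = mex{5,4,2,1,0} = 3
G(10) = mex{3,5,3,2,1} = 0
G(11) = mex{0,3,4,3,2} = 1
G(12) = mex{1,0,5,4,3} = 2
G(13) = mex{2,1,3,5,4} = 0
G(14) = mex{0,2,0,3,5} = 1
G(15) = mex{1,0,1,0,3} = 2
G(16) = mex{2,1,2,1,0} = 3
G(17) = mex{3,2,0,2,1} = 4
G(18) = mex{4,3,1,0,2} = 5
G(19) = mex{5,4,2,1,0} = 3
G(20) = mex{3,5,3,2,1} = 0
G(21) = mex{0,3,4,3,2} = 1
G(n+10) = G(n) holds for n = 0,…,5 (a full window of length max(S) = 6), so the sequence is purely periodic with period 10.

10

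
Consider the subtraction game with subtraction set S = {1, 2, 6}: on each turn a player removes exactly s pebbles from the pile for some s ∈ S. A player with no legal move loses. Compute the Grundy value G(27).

3

G(0) = 0
G(1) = mex{0} = 1
G(2) = mex{1,0} = 2
G(3) = mex{2,1} = 0
G(4) = mex{0,2} = 1
G(5) = mex{1,0} = 2
G(6) = mex{2,1,0} = 3
G(7) = mex{3,2,1} = 0
G(8) = mex{0,3,2} = 1
G(9) = mex{1,0,0} = 2
G(10) = mex{2,1,1} = 0
G(11) = mex{0,2,2} = 1
G(12) = mex{1,0,3} = 2
G(13) = mex{2,1,0} = 3
G(14) = mex{3,2,1} = 0
G(15) = mex{0,3,2} = 1
G(16) = mex{1,0,0} = 2
G(17) = mex{2,1,1} = 0
G(18) = mex{0,2,2} = 1
G(19) = mex{1,0,3} = 2
G(20) = mex{2,1,0} = 3
G(21) = mex{3,2,1} = 0
G(22) = mex{0,3,2} = 1
G(23) = mex{1,0,0} = 2
G(24) = mex{2,1,1} = 0
G(25) = mex{0,2,2} = 1
G(26) = mex{1,0,3} = 2
G(27) = mex{2,1,0} = 3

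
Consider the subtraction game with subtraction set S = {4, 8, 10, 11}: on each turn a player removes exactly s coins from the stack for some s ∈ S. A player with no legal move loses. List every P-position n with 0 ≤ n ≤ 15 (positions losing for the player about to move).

n :  0  1  2  3  4  5  6  7  8  9 10 11 12 13 14 15
G :  0  0  0  0  1  1  1  1  2  2  2  2  3  3  3  0
P-positions are exactly the n with G(n) = 0.

0, 1, 2, 3, 15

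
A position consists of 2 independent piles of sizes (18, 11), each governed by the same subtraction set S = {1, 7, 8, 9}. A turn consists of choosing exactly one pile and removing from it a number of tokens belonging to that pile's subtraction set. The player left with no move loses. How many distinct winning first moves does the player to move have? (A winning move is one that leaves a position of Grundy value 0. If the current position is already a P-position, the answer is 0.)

All piles use S = {1, 7, 8, 9}:
n :  0  1  2  3  4  5  6  7  8  9 10 11 12 13 14 15 16 17 18
G :  0  1  0  1  0  1  0  1  2  3  2  3  2  3  2  3  0  1  0
Pile A: G(18) = 0.
Pile B: G(11) = 3.
Combined Grundy value = 0 ⊕ 3 = 3.
A winning move leaves total XOR = 0, i.e. changes one component's Grundy value g to g ⊕ X where X is the current total.
Pile A: need g' = 0⊕3 = 3. Options: 18−1→G=1, 18−7→G=3, 18−8→G=2, 18−9→G=3. Hits: 2.
Pile B: need g' = 3⊕3 = 0. Options: 11−1→G=2, 11−7→G=0, 11−8→G=1, 11−9→G=0. Hits: 2.

4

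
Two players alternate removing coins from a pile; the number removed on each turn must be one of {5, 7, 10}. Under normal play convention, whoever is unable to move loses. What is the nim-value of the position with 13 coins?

2

n :  0  1  2  3  4  5  6  7  8  9 10 11 12 13
G :  0  0  0  0  0  1  1  1  1  1  2  2  2  2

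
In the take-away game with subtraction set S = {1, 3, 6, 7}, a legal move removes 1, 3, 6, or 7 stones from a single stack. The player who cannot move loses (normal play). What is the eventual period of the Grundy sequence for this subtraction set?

12

G(0) = 0
G(1) = mex{0} = 1
G(2) = mex{1} = 0
G(3) = mex{0,0} = 1
G(4) = mex{1,1} = 0
G(5) = mex{0,0} = 1
G(6) = mex{1,1,0} = 2
G(7) = mex{2,0,1,0} = 3
G(8) = mex{3,1,0,1} = 2
G(9) = mex{2,2,1,0} = 3
G(10) = mex{3,3,0,1} = 2
G(11) = mex{2,2,1,0} = 3
G(12) = mex{3,3,2,1} = 0
G(13) = mex{0,2,3,2} = 1
G(14) = mex{1,3,2,3} = 0
G(15) = mex{0,0,3,2} = 1
G(16) = mex{1,1,2,3} = 0
G(17) = mex{0,0,3,2} = 1
G(18) = mex{1,1,0,3} = 2
G(19) = mex{2,0,1,0} = 3
G(20) = mex{3,1,0,1} = 2
G(21) = mex{2,2,1,0} = 3
G(22) = mex{3,3,0,1} = 2
G(23) = mex{2,2,1,0} = 3
G(24) = mex{3,3,2,1} = 0
G(25) = mex{0,2,3,2} = 1
G(n+12) = G(n) holds for n = 0,…,6 (a full window of length max(S) = 7), so the sequence is purely periodic with period 12.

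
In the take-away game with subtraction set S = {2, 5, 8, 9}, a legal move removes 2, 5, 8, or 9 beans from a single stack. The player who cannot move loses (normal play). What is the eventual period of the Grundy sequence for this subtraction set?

G(0) = 0
G(1) = mex{} = 0
G(2) = mex{0} = 1
G(3) = mex{0} = 1
G(4) = mex{1} = 0
G(5) = mex{1,0} = 2
G(6) = mex{0,0} = 1
G(7) = mex{2,1} = 0
G(8) = mex{1,1,0} = 2
G(9) = mex{0,0,0,0} = 1
G(10) = mex{2,2,1,0} = 3
G(11) = mex{1,1,1,1} = 0
G(12) = mex{3,0,0,1} = 2
G(13) = mex{0,2,2,0} = 1
G(14) = mex{2,1,1,2} = 0
G(15) = mex{1,3,0,1} = 2
G(16) = mex{0,0,2,0} = 1
G(17) = mex{2,2,1,2} = 0
G(18) = mex{1,1,3,1} = 0
G(19) = mex{0,0,0,3} = 1
G(20) = mex{0,2,2,0} = 1
G(21) = mex{1,1,1,2} = 0
G(22) = mex{1,0,0,1} = 2
G(23) = mex{0,0,2,0} = 1
G(24) = mex{2,1,1,2} = 0
G(25) = mex{1,1,0,1} = 2
G(26) = mex{0,0,0,0} = 1
G(27) = mex{2,2,1,0} = 3
G(28) = mex{1,1,1,1} = 0
G(29) = mex{3,0,0,1} = 2
G(30) = mex{0,2,2,0} = 1
G(31) = mex{2,1,1,2} = 0
G(32) = mex{1,3,0,1} = 2
G(33) = mex{0,0,2,0} = 1
G(34) = mex{2,2,1,2} = 0
G(35) = mex{1,1,3,1} = 0
G(n+17) = G(n) holds for n = 0,…,8 (a full window of length max(S) = 9), so the sequence is purely periodic with period 17.

17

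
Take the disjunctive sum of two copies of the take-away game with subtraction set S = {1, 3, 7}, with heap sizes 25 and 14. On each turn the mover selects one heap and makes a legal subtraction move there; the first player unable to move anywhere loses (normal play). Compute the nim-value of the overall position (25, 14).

1

All heaps use S = {1, 3, 7}:
G(0) = 0
G(1) = mex{0} = 1
G(2) = mex{1} = 0
G(3) = mex{0,0} = 1
G(4) = mex{1,1} = 0
G(5) = mex{0,0} = 1
G(6) = mex{1,1} = 0
G(7) = mex{0,0,0} = 1
G(8) = mex{1,1,1} = 0
G(9) = mex{0,0,0} = 1
G(10) = mex{1,1,1} = 0
G(11) = mex{0,0,0} = 1
G(12) = mex{1,1,1} = 0
G(13) = mex{0,0,0} = 1
G(14) = mex{1,1,1} = 0
G(15) = mex{0,0,0} = 1
G(16) = mex{1,1,1} = 0
G(17) = mex{0,0,0} = 1
G(18) = mex{1,1,1} = 0
G(19) = mex{0,0,0} = 1
G(20) = mex{1,1,1} = 0
G(21) = mex{0,0,0} = 1
G(22) = mex{1,1,1} = 0
G(23) = mex{0,0,0} = 1
G(24) = mex{1,1,1} = 0
G(25) = mex{0,0,0} = 1
Heap A: G(25) = 1.
Heap B: G(14) = 0.
Combined Grundy value = 1 ⊕ 0 = 1.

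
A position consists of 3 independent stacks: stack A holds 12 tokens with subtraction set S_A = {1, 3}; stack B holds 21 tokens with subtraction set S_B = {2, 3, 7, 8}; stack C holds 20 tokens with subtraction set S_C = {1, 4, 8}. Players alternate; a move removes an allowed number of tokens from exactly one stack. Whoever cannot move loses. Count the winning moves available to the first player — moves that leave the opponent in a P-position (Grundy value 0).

6

Stack A, S = {1, 3}:
n :  0  1  2  3  4  5  6  7  8  9 10 11 12
G :  0  1  0  1  0  1  0  1  0  1  0  1  0
G_A(12) = 0.
Stack B, S = {2, 3, 7, 8}:
n :  0  1  2  3  4  5  6  7  8  9 10 11 12 13 14 15 16 17 18 19 20 21
G :  0  0  1  1  2  0  0  1  1  2  0  0  1  1  2  0  0  1  1  2  0  0
G_B(21) = 0.
Stack C, S = {1, 4, 8}:
G(0) = 0
G(1) = mex{0} = 1
G(2) = mex{1} = 0
G(3) = mex{0} = 1
G(4) = mex{1,0} = 2
G(5) = mex{2,1} = 0
G(6) = mex{0,0} = 1
G(7) = mex{1,1} = 0
G(8) = mex{0,2,0} = 1
G(9) = mex{1,0,1} = 2
G(10) = mex{2,1,0} = 3
G(11) = mex{3,0,1} = 2
G(12) = mex{2,1,2} = 0
G(13) = mex{0,2,0} = 1
G(14) = mex{1,3,1} = 0
G(15) = mex{0,2,0} = 1
G(16) = mex{1,0,1} = 2
G(17) = mex{2,1,2} = 0
G(18) = mex{0,0,3} = 1
G(19) = mex{1,1,2} = 0
G(20) = mex{0,2,0} = 1
G_C(20) = 1.
Combined Grundy value = 0 ⊕ 0 ⊕ 1 = 1.
A winning move leaves total XOR = 0, i.e. changes one component's Grundy value g to g ⊕ X where X is the current total.
Stack A: need g' = 0⊕1 = 1. Options: 12−1→G=1, 12−3→G=1. Hits: 2.
Stack B: need g' = 0⊕1 = 1. Options: 21−2→G=2, 21−3→G=1, 21−7→G=2, 21−8→G=1. Hits: 2.
Stack C: need g' = 1⊕1 = 0. Options: 20−1→G=0, 20−4→G=2, 20−8→G=0. Hits: 2.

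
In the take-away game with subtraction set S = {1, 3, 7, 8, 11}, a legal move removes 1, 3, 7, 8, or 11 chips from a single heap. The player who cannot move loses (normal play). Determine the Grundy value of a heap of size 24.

2

n :  0  1  2  3  4  5  6  7  8  9 10 11 12 13 14 15 16 17 18 19 20 21 22 23 24
G :  0  1  0  1  0  1  0  1  2  3  2  3  2  3  2  3  0  1  0  1  0  1  0  1  2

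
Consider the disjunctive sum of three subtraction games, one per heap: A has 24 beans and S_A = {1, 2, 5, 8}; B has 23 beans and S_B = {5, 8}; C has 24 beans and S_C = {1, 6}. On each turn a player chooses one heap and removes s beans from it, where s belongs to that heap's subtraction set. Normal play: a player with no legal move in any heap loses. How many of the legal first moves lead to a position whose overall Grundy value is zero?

Heap A, S = {1, 2, 5, 8}:
G(0) = 0
G(1) = mex{0} = 1
G(2) = mex{1,0} = 2
G(3) = mex{2,1} = 0
G(4) = mex{0,2} = 1
G(5) = mex{1,0,0} = 2
G(6) = mex{2,1,1} = 0
G(7) = mex{0,2,2} = 1
G(8) = mex{1,0,0,0} = 2
G(9) = mex{2,1,1,1} = 0
G(10) = mex{0,2,2,2} = 1
G(11) = mex{1,0,0,0} = 2
G(12) = mex{2,1,1,1} = 0
G(13) = mex{0,2,2,2} = 1
G(14) = mex{1,0,0,0} = 2
G(15) = mex{2,1,1,1} = 0
G(16) = mex{0,2,2,2} = 1
G(17) = mex{1,0,0,0} = 2
G(18) = mex{2,1,1,1} = 0
G(19) = mex{0,2,2,2} = 1
G(20) = mex{1,0,0,0} = 2
G(21) = mex{2,1,1,1} = 0
G(22) = mex{0,2,2,2} = 1
G(23) = mex{1,0,0,0} = 2
G(24) = mex{2,1,1,1} = 0
G_A(24) = 0.
Heap B, S = {5, 8}:
G(0) = 0
G(1) = mex{} = 0
G(2) = mex{} = 0
G(3) = mex{} = 0
G(4) = mex{} = 0
G(5) = mex{0} = 1
G(6) = mex{0} = 1
G(7) = mex{0} = 1
G(8) = mex{0,0} = 1
G(9) = mex{0,0} = 1
G(10) = mex{1,0} = 2
G(11) = mex{1,0} = 2
G(12) = mex{1,0} = 2
G(13) = mex{1,1} = 0
G(14) = mex{1,1} = 0
G(15) = mex{2,1} = 0
G(16) = mex{2,1} = 0
G(17) = mex{2,1} = 0
G(18) = mex{0,2} = 1
G(19) = mex{0,2} = 1
G(20) = mex{0,2} = 1
G(21) = mex{0,0} = 1
G(22) = mex{0,0} = 1
G(23) = mex{1,0} = 2
G_B(23) = 2.
Heap C, S = {1, 6}:
G(0) = 0
G(1) = mex{0} = 1
G(2) = mex{1} = 0
G(3) = mex{0} = 1
G(4) = mex{1} = 0
G(5) = mex{0} = 1
G(6) = mex{1,0} = 2
G(7) = mex{2,1} = 0
G(8) = mex{0,0} = 1
G(9) = mex{1,1} = 0
G(10) = mex{0,0} = 1
G(11) = mex{1,1} = 0
G(12) = mex{0,2} = 1
G(13) = mex{1,0} = 2
G(14) = mex{2,1} = 0
G(15) = mex{0,0} = 1
G(16) = mex{1,1} = 0
G(17) = mex{0,0} = 1
G(18) = mex{1,1} = 0
G(19) = mex{0,2} = 1
G(20) = mex{1,0} = 2
G(21) = mex{2,1} = 0
G(22) = mex{0,0} = 1
G(23) = mex{1,1} = 0
G(24) = mex{0,0} = 1
G_C(24) = 1.
Combined Grundy value = 0 ⊕ 2 ⊕ 1 = 3.
A winning move leaves total XOR = 0, i.e. changes one component's Grundy value g to g ⊕ X where X is the current total.
Heap A: need g' = 0⊕3 = 3. Options: 24−1→G=2, 24−2→G=1, 24−5→G=1, 24−8→G=1. Hits: 0.
Heap B: need g' = 2⊕3 = 1. Options: 23−5→G=1, 23−8→G=0. Hits: 1.
Heap C: need g' = 1⊕3 = 2. Options: 24−1→G=0, 24−6→G=0. Hits: 0.

1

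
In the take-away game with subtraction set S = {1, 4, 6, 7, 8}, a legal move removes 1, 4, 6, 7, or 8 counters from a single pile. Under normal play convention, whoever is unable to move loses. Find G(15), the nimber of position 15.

G(0) = 0
G(1) = mex{0} = 1
G(2) = mex{1} = 0
G(3) = mex{0} = 1
G(4) = mex{1,0} = 2
G(5) = mex{2,1} = 0
G(6) = mex{0,0,0} = 1
G(7) = mex{1,1,1,0} = 2
G(8) = mex{2,2,0,1,0} = 3
G(9) = mex{3,0,1,0,1} = 2
G(10) = mex{2,1,2,1,0} = 3
G(11) = mex{3,2,0,2,1} = 4
G(12) = mex{4,3,1,0,2} = 5
G(13) = mex{5,2,2,1,0} = 3
G(14) = mex{3,3,3,2,1} = 0
G(15) = mex{0,4,2,3,2} = 1

1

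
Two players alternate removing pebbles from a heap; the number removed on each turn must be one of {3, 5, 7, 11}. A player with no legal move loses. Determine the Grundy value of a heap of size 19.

1

G(0) = 0
G(1) = mex{} = 0
G(2) = mex{} = 0
G(3) = mex{0} = 1
G(4) = mex{0} = 1
G(5) = mex{0,0} = 1
G(6) = mex{1,0} = 2
G(7) = mex{1,0,0} = 2
G(8) = mex{1,1,0} = 2
G(9) = mex{2,1,0} = 3
G(10) = mex{2,1,1} = 0
G(11) = mex{2,2,1,0} = 3
G(12) = mex{3,2,1,0} = 4
G(13) = mex{0,2,2,0} = 1
G(14) = mex{3,3,2,1} = 0
G(15) = mex{4,0,2,1} = 3
G(16) = mex{1,3,3,1} = 0
G(17) = mex{0,4,0,2} = 1
G(18) = mex{3,1,3,2} = 0
G(19) = mex{0,0,4,2} = 1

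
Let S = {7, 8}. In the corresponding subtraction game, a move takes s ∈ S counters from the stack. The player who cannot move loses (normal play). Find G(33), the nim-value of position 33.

n :  0  1  2  3  4  5  6  7  8  9 10 11 12 13 14 15 16 17 18 19 20 21 22 23 24 25 26 27 28 29 30 31 32 33
G :  0  0  0  0  0  0  0  1  1  1  1  1  1  1  2  0  0  0  0  0  0  0  1  1  1  1  1  1  1  2  0  0  0  0

0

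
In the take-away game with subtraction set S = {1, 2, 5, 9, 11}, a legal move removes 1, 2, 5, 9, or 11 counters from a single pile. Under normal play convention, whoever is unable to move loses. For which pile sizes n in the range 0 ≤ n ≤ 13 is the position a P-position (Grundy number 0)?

0, 3, 6, 10, 13

G(0) = 0
G(1) = mex{0} = 1
G(2) = mex{1,0} = 2
G(3) = mex{2,1} = 0
G(4) = mex{0,2} = 1
G(5) = mex{1,0,0} = 2
G(6) = mex{2,1,1} = 0
G(7) = mex{0,2,2} = 1
G(8) = mex{1,0,0} = 2
G(9) = mex{2,1,1,0} = 3
G(10) = mex{3,2,2,1} = 0
G(11) = mex{0,3,0,2,0} = 1
G(12) = mex{1,0,1,0,1} = 2
G(13) = mex{2,1,2,1,2} = 0
P-positions are exactly the n with G(n) = 0.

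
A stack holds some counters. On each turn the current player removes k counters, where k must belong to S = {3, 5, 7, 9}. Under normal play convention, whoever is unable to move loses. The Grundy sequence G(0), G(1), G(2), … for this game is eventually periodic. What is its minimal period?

12

G(0) = 0
G(1) = mex{} = 0
G(2) = mex{} = 0
G(3) = mex{0} = 1
G(4) = mex{0} = 1
G(5) = mex{0,0} = 1
G(6) = mex{1,0} = 2
G(7) = mex{1,0,0} = 2
G(8) = mex{1,1,0} = 2
G(9) = mex{2,1,0,0} = 3
G(10) = mex{2,1,1,0} = 3
G(11) = mex{2,2,1,0} = 3
G(12) = mex{3,2,1,1} = 0
G(13) = mex{3,2,2,1} = 0
G(14) = mex{3,3,2,1} = 0
G(15) = mex{0,3,2,2} = 1
G(16) = mex{0,3,3,2} = 1
G(17) = mex{0,0,3,2} = 1
G(18) = mex{1,0,3,3} = 2
G(19) = mex{1,0,0,3} = 2
G(20) = mex{1,1,0,3} = 2
G(21) = mex{2,1,0,0} = 3
G(22) = mex{2,1,1,0} = 3
G(23) = mex{2,2,1,0} = 3
G(24) = mex{3,2,1,1} = 0
G(25) = mex{3,2,2,1} = 0
G(n+12) = G(n) holds for n = 0,…,8 (a full window of length max(S) = 9), so the sequence is purely periodic with period 12.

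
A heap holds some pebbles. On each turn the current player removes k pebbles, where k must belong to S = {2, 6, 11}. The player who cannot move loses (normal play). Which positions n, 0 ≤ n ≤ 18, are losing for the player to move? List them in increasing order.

0, 1, 4, 5, 8, 9, 13, 17, 18

G(0) = 0
G(1) = mex{} = 0
G(2) = mex{0} = 1
G(3) = mex{0} = 1
G(4) = mex{1} = 0
G(5) = mex{1} = 0
G(6) = mex{0,0} = 1
G(7) = mex{0,0} = 1
G(8) = mex{1,1} = 0
G(9) = mex{1,1} = 0
G(10) = mex{0,0} = 1
G(11) = mex{0,0,0} = 1
G(12) = mex{1,1,0} = 2
G(13) = mex{1,1,1} = 0
G(14) = mex{2,0,1} = 3
G(15) = mex{0,0,0} = 1
G(16) = mex{3,1,0} = 2
G(17) = mex{1,1,1} = 0
G(18) = mex{2,2,1} = 0
P-positions are exactly the n with G(n) = 0.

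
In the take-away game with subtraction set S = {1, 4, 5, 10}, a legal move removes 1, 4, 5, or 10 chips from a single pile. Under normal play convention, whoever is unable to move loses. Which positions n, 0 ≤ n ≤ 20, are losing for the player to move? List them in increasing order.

0, 2, 8, 11, 14, 17, 20

n :  0  1  2  3  4  5  6  7  8  9 10 11 12 13 14 15 16 17 18 19 20
G :  0  1  0  1  2  3  2  3  0  1  4  0  1  2  0  1  3  0  1  2  0
P-positions are exactly the n with G(n) = 0.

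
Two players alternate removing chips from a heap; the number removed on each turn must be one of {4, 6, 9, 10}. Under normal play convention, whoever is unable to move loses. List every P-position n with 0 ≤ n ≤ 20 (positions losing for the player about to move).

0, 1, 2, 3, 14, 15, 16, 17

G(0) = 0
G(1) = mex{} = 0
G(2) = mex{} = 0
G(3) = mex{} = 0
G(4) = mex{0} = 1
G(5) = mex{0} = 1
G(6) = mex{0,0} = 1
G(7) = mex{0,0} = 1
G(8) = mex{1,0} = 2
G(9) = mex{1,0,0} = 2
G(10) = mex{1,1,0,0} = 2
G(11) = mex{1,1,0,0} = 2
G(12) = mex{2,1,0,0} = 3
G(13) = mex{2,1,1,0} = 3
G(14) = mex{2,2,1,1} = 0
G(15) = mex{2,2,1,1} = 0
G(16) = mex{3,2,1,1} = 0
G(17) = mex{3,2,2,1} = 0
G(18) = mex{0,3,2,2} = 1
G(19) = mex{0,3,2,2} = 1
G(20) = mex{0,0,2,2} = 1
P-positions are exactly the n with G(n) = 0.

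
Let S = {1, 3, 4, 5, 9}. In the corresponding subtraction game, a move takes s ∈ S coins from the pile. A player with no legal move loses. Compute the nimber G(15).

G(0) = 0
G(1) = mex{0} = 1
G(2) = mex{1} = 0
G(3) = mex{0,0} = 1
G(4) = mex{1,1,0} = 2
G(5) = mex{2,0,1,0} = 3
G(6) = mex{3,1,0,1} = 2
G(7) = mex{2,2,1,0} = 3
G(8) = mex{3,3,2,1} = 0
G(9) = mex{0,2,3,2,0} = 1
G(10) = mex{1,3,2,3,1} = 0
G(11) = mex{0,0,3,2,0} = 1
G(12) = mex{1,1,0,3,1} = 2
G(13) = mex{2,0,1,0,2} = 3
G(14) = mex{3,1,0,1,3} = 2
G(15) = mex{2,2,1,0,2} = 3

3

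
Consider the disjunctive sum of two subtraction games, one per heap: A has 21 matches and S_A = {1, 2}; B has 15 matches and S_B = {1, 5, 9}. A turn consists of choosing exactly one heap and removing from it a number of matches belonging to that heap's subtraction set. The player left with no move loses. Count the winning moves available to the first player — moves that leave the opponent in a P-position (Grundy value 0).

4

Heap A, S = {1, 2}:
n :  0  1  2  3  4  5  6  7  8  9 10 11 12 13 14 15 16 17 18 19 20 21
G :  0  1  2  0  1  2  0  1  2  0  1  2  0  1  2  0  1  2  0  1  2  0
G_A(21) = 0.
Heap B, S = {1, 5, 9}:
G(0) = 0
G(1) = mex{0} = 1
G(2) = mex{1} = 0
G(3) = mex{0} = 1
G(4) = mex{1} = 0
G(5) = mex{0,0} = 1
G(6) = mex{1,1} = 0
G(7) = mex{0,0} = 1
G(8) = mex{1,1} = 0
G(9) = mex{0,0,0} = 1
G(10) = mex{1,1,1} = 0
G(11) = mex{0,0,0} = 1
G(12) = mex{1,1,1} = 0
G(13) = mex{0,0,0} = 1
G(14) = mex{1,1,1} = 0
G(15) = mex{0,0,0} = 1
G_B(15) = 1.
Combined Grundy value = 0 ⊕ 1 = 1.
A winning move leaves total XOR = 0, i.e. changes one component's Grundy value g to g ⊕ X where X is the current total.
Heap A: need g' = 0⊕1 = 1. Options: 21−1→G=2, 21−2→G=1. Hits: 1.
Heap B: need g' = 1⊕1 = 0. Options: 15−1→G=0, 15−5→G=0, 15−9→G=0. Hits: 3.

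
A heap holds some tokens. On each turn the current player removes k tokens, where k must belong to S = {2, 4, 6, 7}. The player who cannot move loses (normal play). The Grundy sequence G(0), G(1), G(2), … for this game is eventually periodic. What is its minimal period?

9

G(0) = 0
G(1) = mex{} = 0
G(2) = mex{0} = 1
G(3) = mex{0} = 1
G(4) = mex{1,0} = 2
G(5) = mex{1,0} = 2
G(6) = mex{2,1,0} = 3
G(7) = mex{2,1,0,0} = 3
G(8) = mex{3,2,1,0} = 4
G(9) = mex{3,2,1,1} = 0
G(10) = mex{4,3,2,1} = 0
G(11) = mex{0,3,2,2} = 1
G(12) = mex{0,4,3,2} = 1
G(13) = mex{1,0,3,3} = 2
G(14) = mex{1,0,4,3} = 2
G(15) = mex{2,1,0,4} = 3
G(16) = mex{2,1,0,0} = 3
G(17) = mex{3,2,1,0} = 4
G(18) = mex{3,2,1,1} = 0
G(19) = mex{4,3,2,1} = 0
G(n+9) = G(n) holds for n = 0,…,6 (a full window of length max(S) = 7), so the sequence is purely periodic with period 9.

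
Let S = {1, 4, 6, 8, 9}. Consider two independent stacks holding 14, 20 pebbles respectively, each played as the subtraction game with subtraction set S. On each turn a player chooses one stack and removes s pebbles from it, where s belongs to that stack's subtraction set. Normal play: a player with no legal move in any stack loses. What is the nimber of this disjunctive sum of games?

All stacks use S = {1, 4, 6, 8, 9}:
G(0) = 0
G(1) = mex{0} = 1
G(2) = mex{1} = 0
G(3) = mex{0} = 1
G(4) = mex{1,0} = 2
G(5) = mex{2,1} = 0
G(6) = mex{0,0,0} = 1
G(7) = mex{1,1,1} = 0
G(8) = mex{0,2,0,0} = 1
G(9) = mex{1,0,1,1,0} = 2
G(10) = mex{2,1,2,0,1} = 3
G(11) = mex{3,0,0,1,0} = 2
G(12) = mex{2,1,1,2,1} = 0
G(13) = mex{0,2,0,0,2} = 1
G(14) = mex{1,3,1,1,0} = 2
G(15) = mex{2,2,2,0,1} = 3
G(16) = mex{3,0,3,1,0} = 2
G(17) = mex{2,1,2,2,1} = 0
G(18) = mex{0,2,0,3,2} = 1
G(19) = mex{1,3,1,2,3} = 0
G(20) = mex{0,2,2,0,2} = 1
Stack A: G(14) = 2.
Stack B: G(20) = 1.
Combined Grundy value = 2 ⊕ 1 = 3.

3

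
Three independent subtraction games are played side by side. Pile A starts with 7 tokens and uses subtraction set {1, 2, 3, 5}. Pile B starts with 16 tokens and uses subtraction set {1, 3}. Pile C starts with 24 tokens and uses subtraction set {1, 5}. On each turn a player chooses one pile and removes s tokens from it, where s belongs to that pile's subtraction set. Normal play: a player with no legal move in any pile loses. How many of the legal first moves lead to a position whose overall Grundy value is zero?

Pile A, S = {1, 2, 3, 5}:
G(0) = 0
G(1) = mex{0} = 1
G(2) = mex{1,0} = 2
G(3) = mex{2,1,0} = 3
G(4) = mex{3,2,1} = 0
G(5) = mex{0,3,2,0} = 1
G(6) = mex{1,0,3,1} = 2
G(7) = mex{2,1,0,2} = 3
G_A(7) = 3.
Pile B, S = {1, 3}:
n :  0  1  2  3  4  5  6  7  8  9 10 11 12 13 14 15 16
G :  0  1  0  1  0  1  0  1  0  1  0  1  0  1  0  1  0
G_B(16) = 0.
Pile C, S = {1, 5}:
G(0) = 0
G(1) = mex{0} = 1
G(2) = mex{1} = 0
G(3) = mex{0} = 1
G(4) = mex{1} = 0
G(5) = mex{0,0} = 1
G(6) = mex{1,1} = 0
G(7) = mex{0,0} = 1
G(8) = mex{1,1} = 0
G(9) = mex{0,0} = 1
G(10) = mex{1,1} = 0
G(11) = mex{0,0} = 1
G(12) = mex{1,1} = 0
G(13) = mex{0,0} = 1
G(14) = mex{1,1} = 0
G(15) = mex{0,0} = 1
G(16) = mex{1,1} = 0
G(17) = mex{0,0} = 1
G(18) = mex{1,1} = 0
G(19) = mex{0,0} = 1
G(20) = mex{1,1} = 0
G(21) = mex{0,0} = 1
G(22) = mex{1,1} = 0
G(23) = mex{0,0} = 1
G(24) = mex{1,1} = 0
G_C(24) = 0.
Combined Grundy value = 3 ⊕ 0 ⊕ 0 = 3.
A winning move leaves total XOR = 0, i.e. changes one component's Grundy value g to g ⊕ X where X is the current total.
Pile A: need g' = 3⊕3 = 0. Options: 7−1→G=2, 7−2→G=1, 7−3→G=0, 7−5→G=2. Hits: 1.
Pile B: need g' = 0⊕3 = 3. Options: 16−1→G=1, 16−3→G=1. Hits: 0.
Pile C: need g' = 0⊕3 = 3. Options: 24−1→G=1, 24−5→G=1. Hits: 0.

1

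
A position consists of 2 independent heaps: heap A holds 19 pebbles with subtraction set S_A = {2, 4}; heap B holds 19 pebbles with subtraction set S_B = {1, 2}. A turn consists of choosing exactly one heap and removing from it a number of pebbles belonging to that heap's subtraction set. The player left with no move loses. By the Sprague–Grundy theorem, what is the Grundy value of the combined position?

Heap A, S = {2, 4}:
n :  0  1  2  3  4  5  6  7  8  9 10 11 12 13 14 15 16 17 18 19
G :  0  0  1  1  2  2  0  0  1  1  2  2  0  0  1  1  2  2  0  0
G_A(19) = 0.
Heap B, S = {1, 2}:
G(0) = 0
G(1) = mex{0} = 1
G(2) = mex{1,0} = 2
G(3) = mex{2,1} = 0
G(4) = mex{0,2} = 1
G(5) = mex{1,0} = 2
G(6) = mex{2,1} = 0
G(7) = mex{0,2} = 1
G(8) = mex{1,0} = 2
G(9) = mex{2,1} = 0
G(10) = mex{0,2} = 1
G(11) = mex{1,0} = 2
G(12) = mex{2,1} = 0
G(13) = mex{0,2} = 1
G(14) = mex{1,0} = 2
G(15) = mex{2,1} = 0
G(16) = mex{0,2} = 1
G(17) = mex{1,0} = 2
G(18) = mex{2,1} = 0
G(19) = mex{0,2} = 1
G_B(19) = 1.
Combined Grundy value = 0 ⊕ 1 = 1.

1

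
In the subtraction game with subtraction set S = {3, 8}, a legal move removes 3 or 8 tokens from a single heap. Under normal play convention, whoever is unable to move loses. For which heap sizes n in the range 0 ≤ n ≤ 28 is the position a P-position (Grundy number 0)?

G(0) = 0
G(1) = mex{} = 0
G(2) = mex{} = 0
G(3) = mex{0} = 1
G(4) = mex{0} = 1
G(5) = mex{0} = 1
G(6) = mex{1} = 0
G(7) = mex{1} = 0
G(8) = mex{1,0} = 2
G(9) = mex{0,0} = 1
G(10) = mex{0,0} = 1
G(11) = mex{2,1} = 0
G(12) = mex{1,1} = 0
G(13) = mex{1,1} = 0
G(14) = mex{0,0} = 1
G(15) = mex{0,0} = 1
G(16) = mex{0,2} = 1
G(17) = mex{1,1} = 0
G(18) = mex{1,1} = 0
G(19) = mex{1,0} = 2
G(20) = mex{0,0} = 1
G(21) = mex{0,0} = 1
G(22) = mex{2,1} = 0
G(23) = mex{1,1} = 0
G(24) = mex{1,1} = 0
G(25) = mex{0,0} = 1
G(26) = mex{0,0} = 1
G(27) = mex{0,2} = 1
G(28) = mex{1,1} = 0
P-positions are exactly the n with G(n) = 0.

0, 1, 2, 6, 7, 11, 12, 13, 17, 18, 22, 23, 24, 28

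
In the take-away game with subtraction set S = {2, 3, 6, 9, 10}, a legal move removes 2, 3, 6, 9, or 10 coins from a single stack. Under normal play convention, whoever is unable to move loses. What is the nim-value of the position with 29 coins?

0

n :  0  1  2  3  4  5  6  7  8  9 10 11 12 13 14 15 16 17 18 19 20 21 22 23 24 25 26 27 28 29
G :  0  0  1  1  2  0  3  1  2  2  3  3  0  0  1  1  2  0  3  1  2  2  3  3  0  0  1  1  2  0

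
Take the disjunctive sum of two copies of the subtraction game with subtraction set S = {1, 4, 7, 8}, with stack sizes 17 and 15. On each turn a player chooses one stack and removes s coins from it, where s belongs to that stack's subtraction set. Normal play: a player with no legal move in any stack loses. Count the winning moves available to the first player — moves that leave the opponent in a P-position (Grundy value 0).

0

All stacks use S = {1, 4, 7, 8}:
G(0) = 0
G(1) = mex{0} = 1
G(2) = mex{1} = 0
G(3) = mex{0} = 1
G(4) = mex{1,0} = 2
G(5) = mex{2,1} = 0
G(6) = mex{0,0} = 1
G(7) = mex{1,1,0} = 2
G(8) = mex{2,2,1,0} = 3
G(9) = mex{3,0,0,1} = 2
G(10) = mex{2,1,1,0} = 3
G(11) = mex{3,2,2,1} = 0
G(12) = mex{0,3,0,2} = 1
G(13) = mex{1,2,1,0} = 3
G(14) = mex{3,3,2,1} = 0
G(15) = mex{0,0,3,2} = 1
G(16) = mex{1,1,2,3} = 0
G(17) = mex{0,3,3,2} = 1
Stack A: G(17) = 1.
Stack B: G(15) = 1.
Combined Grundy value = 1 ⊕ 1 = 0.
A winning move leaves total XOR = 0, i.e. changes one component's Grundy value g to g ⊕ X where X is the current total.
Stack A: target g' = 1⊕0 = 1, but every legal move changes the Grundy value (mex property), so 0 moves.
Stack B: target g' = 1⊕0 = 1, but every legal move changes the Grundy value (mex property), so 0 moves.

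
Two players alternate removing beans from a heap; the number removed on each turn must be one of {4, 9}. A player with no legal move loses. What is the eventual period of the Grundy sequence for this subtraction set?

13

n :  0  1  2  3  4  5  6  7  8  9 10 11 12 13 14 15 16 17 18 19 20 21 22 23 24 25 26 27
G :  0  0  0  0  1  1  1  1  0  2  2  2  1  0  0  0  0  1  1  1  1  0  2  2  2  1  0  0
G(n+13) = G(n) holds for n = 0,…,8 (a full window of length max(S) = 9), so the sequence is purely periodic with period 13.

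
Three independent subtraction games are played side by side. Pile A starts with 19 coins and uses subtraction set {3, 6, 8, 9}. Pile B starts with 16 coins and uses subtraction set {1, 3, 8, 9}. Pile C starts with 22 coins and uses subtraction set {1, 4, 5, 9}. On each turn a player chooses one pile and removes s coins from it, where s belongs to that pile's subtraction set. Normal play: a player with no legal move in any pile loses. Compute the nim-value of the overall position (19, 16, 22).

0

Pile A, S = {3, 6, 8, 9}:
G(0) = 0
G(1) = mex{} = 0
G(2) = mex{} = 0
G(3) = mex{0} = 1
G(4) = mex{0} = 1
G(5) = mex{0} = 1
G(6) = mex{1,0} = 2
G(7) = mex{1,0} = 2
G(8) = mex{1,0,0} = 2
G(9) = mex{2,1,0,0} = 3
G(10) = mex{2,1,0,0} = 3
G(11) = mex{2,1,1,0} = 3
G(12) = mex{3,2,1,1} = 0
G(13) = mex{3,2,1,1} = 0
G(14) = mex{3,2,2,1} = 0
G(15) = mex{0,3,2,2} = 1
G(16) = mex{0,3,2,2} = 1
G(17) = mex{0,3,3,2} = 1
G(18) = mex{1,0,3,3} = 2
G(19) = mex{1,0,3,3} = 2
G_A(19) = 2.
Pile B, S = {1, 3, 8, 9}:
n :  0  1  2  3  4  5  6  7  8  9 10 11 12 13 14 15 16
G :  0  1  0  1  0  1  0  1  2  3  2  3  2  3  2  3  0
G_B(16) = 0.
Pile C, S = {1, 4, 5, 9}:
G(0) = 0
G(1) = mex{0} = 1
G(2) = mex{1} = 0
G(3) = mex{0} = 1
G(4) = mex{1,0} = 2
G(5) = mex{2,1,0} = 3
G(6) = mex{3,0,1} = 2
G(7) = mex{2,1,0} = 3
G(8) = mex{3,2,1} = 0
G(9) = mex{0,3,2,0} = 1
G(10) = mex{1,2,3,1} = 0
G(11) = mex{0,3,2,0} = 1
G(12) = mex{1,0,3,1} = 2
G(13) = mex{2,1,0,2} = 3
G(14) = mex{3,0,1,3} = 2
G(15) = mex{2,1,0,2} = 3
G(16) = mex{3,2,1,3} = 0
G(17) = mex{0,3,2,0} = 1
G(18) = mex{1,2,3,1} = 0
G(19) = mex{0,3,2,0} = 1
G(20) = mex{1,0,3,1} = 2
G(21) = mex{2,1,0,2} = 3
G(22) = mex{3,0,1,3} = 2
G_C(22) = 2.
Combined Grundy value = 2 ⊕ 0 ⊕ 2 = 0.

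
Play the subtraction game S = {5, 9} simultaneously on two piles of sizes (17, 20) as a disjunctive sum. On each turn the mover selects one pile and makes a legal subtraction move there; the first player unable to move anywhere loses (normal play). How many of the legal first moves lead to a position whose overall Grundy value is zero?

All piles use S = {5, 9}:
G(0) = 0
G(1) = mex{} = 0
G(2) = mex{} = 0
G(3) = mex{} = 0
G(4) = mex{} = 0
G(5) = mex{0} = 1
G(6) = mex{0} = 1
G(7) = mex{0} = 1
G(8) = mex{0} = 1
G(9) = mex{0,0} = 1
G(10) = mex{1,0} = 2
G(11) = mex{1,0} = 2
G(12) = mex{1,0} = 2
G(13) = mex{1,0} = 2
G(14) = mex{1,1} = 0
G(15) = mex{2,1} = 0
G(16) = mex{2,1} = 0
G(17) = mex{2,1} = 0
G(18) = mex{2,1} = 0
G(19) = mex{0,2} = 1
G(20) = mex{0,2} = 1
Pile A: G(17) = 0.
Pile B: G(20) = 1.
Combined Grundy value = 0 ⊕ 1 = 1.
A winning move leaves total XOR = 0, i.e. changes one component's Grundy value g to g ⊕ X where X is the current total.
Pile A: need g' = 0⊕1 = 1. Options: 17−5→G=2, 17−9→G=1. Hits: 1.
Pile B: need g' = 1⊕1 = 0. Options: 20−5→G=0, 20−9→G=2. Hits: 1.

2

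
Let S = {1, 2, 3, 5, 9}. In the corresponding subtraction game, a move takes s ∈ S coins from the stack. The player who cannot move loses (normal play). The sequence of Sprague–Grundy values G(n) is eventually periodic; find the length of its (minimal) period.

n :  0  1  2  3  4  5  6  7  8  9 10 11 12 13 14
G :  0  1  2  3  0  1  2  3  0  1  2  3  0  1  2
G(n+4) = G(n) holds for n = 0,…,8 (a full window of length max(S) = 9), so the sequence is purely periodic with period 4.

4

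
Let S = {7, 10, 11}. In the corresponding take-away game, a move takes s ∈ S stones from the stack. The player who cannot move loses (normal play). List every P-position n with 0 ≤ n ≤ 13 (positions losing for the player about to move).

n :  0  1  2  3  4  5  6  7  8  9 10 11 12 13
G :  0  0  0  0  0  0  0  1  1  1  1  1  1  1
P-positions are exactly the n with G(n) = 0.

0, 1, 2, 3, 4, 5, 6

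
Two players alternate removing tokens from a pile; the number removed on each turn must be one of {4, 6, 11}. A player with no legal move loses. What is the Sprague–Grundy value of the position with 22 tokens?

G(0) = 0
G(1) = mex{} = 0
G(2) = mex{} = 0
G(3) = mex{} = 0
G(4) = mex{0} = 1
G(5) = mex{0} = 1
G(6) = mex{0,0} = 1
G(7) = mex{0,0} = 1
G(8) = mex{1,0} = 2
G(9) = mex{1,0} = 2
G(10) = mex{1,1} = 0
G(11) = mex{1,1,0} = 2
G(12) = mex{2,1,0} = 3
G(13) = mex{2,1,0} = 3
G(14) = mex{0,2,0} = 1
G(15) = mex{2,2,1} = 0
G(16) = mex{3,0,1} = 2
G(17) = mex{3,2,1} = 0
G(18) = mex{1,3,1} = 0
G(19) = mex{0,3,2} = 1
G(20) = mex{2,1,2} = 0
G(21) = mex{0,0,0} = 1
G(22) = mex{0,2,2} = 1

1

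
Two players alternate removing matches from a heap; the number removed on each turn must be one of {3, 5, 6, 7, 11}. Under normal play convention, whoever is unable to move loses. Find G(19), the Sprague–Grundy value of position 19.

3

n :  0  1  2  3  4  5  6  7  8  9 10 11 12 13 14 15 16 17 18 19
G :  0  0  0  1  1  1  2  2  2  3  0  3  4  1  0  5  2  1  0  3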